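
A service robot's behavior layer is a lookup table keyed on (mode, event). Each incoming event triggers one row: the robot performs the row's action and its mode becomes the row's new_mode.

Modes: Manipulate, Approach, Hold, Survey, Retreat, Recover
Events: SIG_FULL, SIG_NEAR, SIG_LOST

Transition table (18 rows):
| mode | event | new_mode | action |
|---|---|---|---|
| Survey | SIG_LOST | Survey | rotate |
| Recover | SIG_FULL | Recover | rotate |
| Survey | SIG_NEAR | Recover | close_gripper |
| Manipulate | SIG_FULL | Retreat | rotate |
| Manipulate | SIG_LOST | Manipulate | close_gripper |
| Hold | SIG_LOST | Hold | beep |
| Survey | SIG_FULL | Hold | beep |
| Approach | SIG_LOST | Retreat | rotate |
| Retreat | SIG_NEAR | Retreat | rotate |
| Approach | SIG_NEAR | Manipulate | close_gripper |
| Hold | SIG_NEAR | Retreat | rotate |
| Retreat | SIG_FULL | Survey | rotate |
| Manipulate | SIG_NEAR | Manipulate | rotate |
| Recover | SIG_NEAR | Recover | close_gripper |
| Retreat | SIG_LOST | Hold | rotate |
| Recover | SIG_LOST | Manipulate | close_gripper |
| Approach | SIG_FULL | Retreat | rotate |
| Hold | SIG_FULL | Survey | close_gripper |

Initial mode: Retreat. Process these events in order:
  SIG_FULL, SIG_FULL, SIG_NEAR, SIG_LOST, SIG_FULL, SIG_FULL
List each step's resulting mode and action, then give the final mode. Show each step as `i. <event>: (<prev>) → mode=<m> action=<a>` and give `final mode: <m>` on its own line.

1. SIG_FULL: (Retreat) → mode=Survey action=rotate
2. SIG_FULL: (Survey) → mode=Hold action=beep
3. SIG_NEAR: (Hold) → mode=Retreat action=rotate
4. SIG_LOST: (Retreat) → mode=Hold action=rotate
5. SIG_FULL: (Hold) → mode=Survey action=close_gripper
6. SIG_FULL: (Survey) → mode=Hold action=beep

final mode: Hold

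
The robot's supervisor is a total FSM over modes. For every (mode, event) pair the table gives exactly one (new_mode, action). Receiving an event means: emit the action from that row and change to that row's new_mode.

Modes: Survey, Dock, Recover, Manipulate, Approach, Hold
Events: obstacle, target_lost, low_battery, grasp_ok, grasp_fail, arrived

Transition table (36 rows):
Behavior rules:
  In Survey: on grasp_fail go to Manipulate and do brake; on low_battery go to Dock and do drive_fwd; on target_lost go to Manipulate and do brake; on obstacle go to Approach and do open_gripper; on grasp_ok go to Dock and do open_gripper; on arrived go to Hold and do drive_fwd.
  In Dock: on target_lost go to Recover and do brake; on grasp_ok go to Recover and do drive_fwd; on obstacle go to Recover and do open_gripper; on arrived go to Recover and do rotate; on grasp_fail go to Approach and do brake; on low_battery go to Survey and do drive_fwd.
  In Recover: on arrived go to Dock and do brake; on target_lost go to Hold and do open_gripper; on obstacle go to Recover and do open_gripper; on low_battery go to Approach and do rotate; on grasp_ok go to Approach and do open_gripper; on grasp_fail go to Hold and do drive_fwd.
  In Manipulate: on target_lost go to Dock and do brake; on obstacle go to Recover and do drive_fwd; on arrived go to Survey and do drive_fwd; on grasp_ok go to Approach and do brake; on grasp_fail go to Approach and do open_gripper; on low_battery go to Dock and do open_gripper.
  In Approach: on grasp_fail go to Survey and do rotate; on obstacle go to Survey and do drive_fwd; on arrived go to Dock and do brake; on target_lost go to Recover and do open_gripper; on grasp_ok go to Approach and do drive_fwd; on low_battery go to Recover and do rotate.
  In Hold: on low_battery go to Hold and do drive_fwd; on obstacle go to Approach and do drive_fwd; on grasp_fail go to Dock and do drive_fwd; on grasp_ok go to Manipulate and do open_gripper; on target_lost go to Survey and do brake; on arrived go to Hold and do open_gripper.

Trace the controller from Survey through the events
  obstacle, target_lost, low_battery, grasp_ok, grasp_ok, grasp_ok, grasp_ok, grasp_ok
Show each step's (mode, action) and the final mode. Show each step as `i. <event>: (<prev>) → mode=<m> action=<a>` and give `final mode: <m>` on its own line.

final mode: Approach

1. obstacle: (Survey) → mode=Approach action=open_gripper
2. target_lost: (Approach) → mode=Recover action=open_gripper
3. low_battery: (Recover) → mode=Approach action=rotate
4. grasp_ok: (Approach) → mode=Approach action=drive_fwd
5. grasp_ok: (Approach) → mode=Approach action=drive_fwd
6. grasp_ok: (Approach) → mode=Approach action=drive_fwd
7. grasp_ok: (Approach) → mode=Approach action=drive_fwd
8. grasp_ok: (Approach) → mode=Approach action=drive_fwd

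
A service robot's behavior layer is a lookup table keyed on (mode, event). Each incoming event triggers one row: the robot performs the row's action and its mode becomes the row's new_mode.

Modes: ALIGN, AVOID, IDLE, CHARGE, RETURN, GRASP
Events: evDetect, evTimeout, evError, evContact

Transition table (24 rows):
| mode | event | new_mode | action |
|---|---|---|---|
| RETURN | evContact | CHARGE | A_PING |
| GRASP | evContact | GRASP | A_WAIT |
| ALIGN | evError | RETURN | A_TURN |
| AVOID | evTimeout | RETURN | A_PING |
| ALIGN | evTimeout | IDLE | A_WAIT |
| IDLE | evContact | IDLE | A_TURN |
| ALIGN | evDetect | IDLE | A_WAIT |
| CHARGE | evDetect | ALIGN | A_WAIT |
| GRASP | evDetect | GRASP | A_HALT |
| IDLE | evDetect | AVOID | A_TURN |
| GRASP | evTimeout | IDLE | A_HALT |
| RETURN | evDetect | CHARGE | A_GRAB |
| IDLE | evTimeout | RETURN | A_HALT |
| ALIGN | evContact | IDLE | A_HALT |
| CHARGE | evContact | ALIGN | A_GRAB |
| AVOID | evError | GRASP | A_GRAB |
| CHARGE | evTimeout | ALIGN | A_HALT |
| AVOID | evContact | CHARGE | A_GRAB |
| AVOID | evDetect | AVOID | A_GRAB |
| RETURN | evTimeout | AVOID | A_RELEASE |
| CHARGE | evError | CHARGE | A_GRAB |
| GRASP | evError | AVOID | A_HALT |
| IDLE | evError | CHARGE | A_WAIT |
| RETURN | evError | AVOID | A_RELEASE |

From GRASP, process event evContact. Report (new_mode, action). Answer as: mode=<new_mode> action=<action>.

current mode = GRASP; filter table to that mode:
  (GRASP, evContact) → (GRASP, A_WAIT)  ← event matches
  (GRASP, evDetect) → (GRASP, A_HALT)
  (GRASP, evTimeout) → (IDLE, A_HALT)
  (GRASP, evError) → (AVOID, A_HALT)
event = evContact selects (GRASP, A_WAIT)

mode=GRASP action=A_WAIT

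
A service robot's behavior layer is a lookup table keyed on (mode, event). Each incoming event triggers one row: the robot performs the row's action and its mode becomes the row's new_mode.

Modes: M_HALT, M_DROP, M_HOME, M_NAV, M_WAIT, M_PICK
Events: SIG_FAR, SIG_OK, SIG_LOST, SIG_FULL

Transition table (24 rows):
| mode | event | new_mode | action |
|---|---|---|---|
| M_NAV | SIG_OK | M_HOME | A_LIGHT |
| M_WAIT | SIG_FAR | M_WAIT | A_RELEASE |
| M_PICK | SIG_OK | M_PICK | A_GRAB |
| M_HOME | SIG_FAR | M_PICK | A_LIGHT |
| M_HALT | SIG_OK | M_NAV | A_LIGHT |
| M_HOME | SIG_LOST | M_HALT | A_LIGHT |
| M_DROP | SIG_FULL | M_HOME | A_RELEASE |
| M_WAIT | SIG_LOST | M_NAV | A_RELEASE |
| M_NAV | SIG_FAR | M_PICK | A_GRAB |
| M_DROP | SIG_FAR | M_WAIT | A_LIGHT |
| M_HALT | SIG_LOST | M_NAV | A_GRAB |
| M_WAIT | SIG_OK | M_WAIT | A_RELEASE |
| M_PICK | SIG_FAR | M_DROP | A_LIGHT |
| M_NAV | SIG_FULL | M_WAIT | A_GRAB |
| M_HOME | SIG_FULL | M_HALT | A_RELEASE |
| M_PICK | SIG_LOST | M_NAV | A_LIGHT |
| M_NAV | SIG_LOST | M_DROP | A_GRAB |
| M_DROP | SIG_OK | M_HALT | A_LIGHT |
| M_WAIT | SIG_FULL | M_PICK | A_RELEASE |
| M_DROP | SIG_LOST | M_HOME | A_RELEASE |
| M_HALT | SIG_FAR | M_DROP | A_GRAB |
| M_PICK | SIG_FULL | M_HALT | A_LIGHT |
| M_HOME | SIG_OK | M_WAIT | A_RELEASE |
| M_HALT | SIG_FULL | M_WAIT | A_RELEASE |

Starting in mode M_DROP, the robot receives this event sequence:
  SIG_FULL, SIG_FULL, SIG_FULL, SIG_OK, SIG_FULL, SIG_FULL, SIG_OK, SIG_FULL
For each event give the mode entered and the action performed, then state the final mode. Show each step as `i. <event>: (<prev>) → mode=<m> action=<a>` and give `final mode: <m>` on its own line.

final mode: M_WAIT

1. SIG_FULL: (M_DROP) → mode=M_HOME action=A_RELEASE
2. SIG_FULL: (M_HOME) → mode=M_HALT action=A_RELEASE
3. SIG_FULL: (M_HALT) → mode=M_WAIT action=A_RELEASE
4. SIG_OK: (M_WAIT) → mode=M_WAIT action=A_RELEASE
5. SIG_FULL: (M_WAIT) → mode=M_PICK action=A_RELEASE
6. SIG_FULL: (M_PICK) → mode=M_HALT action=A_LIGHT
7. SIG_OK: (M_HALT) → mode=M_NAV action=A_LIGHT
8. SIG_FULL: (M_NAV) → mode=M_WAIT action=A_GRAB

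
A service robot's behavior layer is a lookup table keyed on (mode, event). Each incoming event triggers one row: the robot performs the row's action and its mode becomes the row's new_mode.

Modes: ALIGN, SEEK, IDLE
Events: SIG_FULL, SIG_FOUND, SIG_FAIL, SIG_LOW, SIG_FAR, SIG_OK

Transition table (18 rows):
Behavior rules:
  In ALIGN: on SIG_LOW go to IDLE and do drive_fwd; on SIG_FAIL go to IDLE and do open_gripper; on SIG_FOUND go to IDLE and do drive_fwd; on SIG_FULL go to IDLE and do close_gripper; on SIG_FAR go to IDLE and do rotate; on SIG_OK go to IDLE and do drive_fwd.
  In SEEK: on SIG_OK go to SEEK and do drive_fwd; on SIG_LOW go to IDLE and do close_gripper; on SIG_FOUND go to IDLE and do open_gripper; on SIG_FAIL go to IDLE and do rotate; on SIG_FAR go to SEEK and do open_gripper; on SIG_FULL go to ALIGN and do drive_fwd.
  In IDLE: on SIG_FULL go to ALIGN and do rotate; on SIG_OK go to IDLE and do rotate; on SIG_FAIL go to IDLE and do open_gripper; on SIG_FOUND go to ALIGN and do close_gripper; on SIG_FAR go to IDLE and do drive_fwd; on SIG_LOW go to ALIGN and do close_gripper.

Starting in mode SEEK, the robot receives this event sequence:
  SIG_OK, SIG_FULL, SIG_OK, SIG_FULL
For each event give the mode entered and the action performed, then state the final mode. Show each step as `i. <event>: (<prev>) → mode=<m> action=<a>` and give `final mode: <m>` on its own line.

final mode: ALIGN

1. SIG_OK: (SEEK) → mode=SEEK action=drive_fwd
2. SIG_FULL: (SEEK) → mode=ALIGN action=drive_fwd
3. SIG_OK: (ALIGN) → mode=IDLE action=drive_fwd
4. SIG_FULL: (IDLE) → mode=ALIGN action=rotate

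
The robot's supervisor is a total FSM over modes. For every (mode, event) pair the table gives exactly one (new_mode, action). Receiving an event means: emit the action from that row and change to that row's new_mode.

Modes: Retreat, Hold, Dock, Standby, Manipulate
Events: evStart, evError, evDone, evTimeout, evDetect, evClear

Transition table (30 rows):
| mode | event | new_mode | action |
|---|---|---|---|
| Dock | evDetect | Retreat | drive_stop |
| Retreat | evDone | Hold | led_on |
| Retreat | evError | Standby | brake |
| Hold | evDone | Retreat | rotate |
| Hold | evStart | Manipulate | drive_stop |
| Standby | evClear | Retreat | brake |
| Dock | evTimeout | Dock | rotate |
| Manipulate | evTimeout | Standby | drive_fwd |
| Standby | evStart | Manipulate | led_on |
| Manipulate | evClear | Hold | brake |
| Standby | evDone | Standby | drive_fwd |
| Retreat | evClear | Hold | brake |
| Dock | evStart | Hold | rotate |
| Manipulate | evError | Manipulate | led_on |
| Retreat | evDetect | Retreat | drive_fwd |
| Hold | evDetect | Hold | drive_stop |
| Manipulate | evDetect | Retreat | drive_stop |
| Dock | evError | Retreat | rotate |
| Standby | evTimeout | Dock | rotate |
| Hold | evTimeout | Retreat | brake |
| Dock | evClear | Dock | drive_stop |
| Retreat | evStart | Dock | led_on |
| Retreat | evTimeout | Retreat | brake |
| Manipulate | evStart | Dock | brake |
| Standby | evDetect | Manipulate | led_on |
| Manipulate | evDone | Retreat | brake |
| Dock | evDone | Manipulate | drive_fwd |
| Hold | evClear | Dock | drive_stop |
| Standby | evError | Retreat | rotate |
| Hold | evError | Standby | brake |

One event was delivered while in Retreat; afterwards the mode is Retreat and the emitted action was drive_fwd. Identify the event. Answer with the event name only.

try evStart: (Retreat, evStart) → (Dock, led_on)
try evError: (Retreat, evError) → (Standby, brake)
try evDone: (Retreat, evDone) → (Hold, led_on)
try evTimeout: (Retreat, evTimeout) → (Retreat, brake)
try evDetect: (Retreat, evDetect) → (Retreat, drive_fwd)  ← matches
try evClear: (Retreat, evClear) → (Hold, brake)

evDetect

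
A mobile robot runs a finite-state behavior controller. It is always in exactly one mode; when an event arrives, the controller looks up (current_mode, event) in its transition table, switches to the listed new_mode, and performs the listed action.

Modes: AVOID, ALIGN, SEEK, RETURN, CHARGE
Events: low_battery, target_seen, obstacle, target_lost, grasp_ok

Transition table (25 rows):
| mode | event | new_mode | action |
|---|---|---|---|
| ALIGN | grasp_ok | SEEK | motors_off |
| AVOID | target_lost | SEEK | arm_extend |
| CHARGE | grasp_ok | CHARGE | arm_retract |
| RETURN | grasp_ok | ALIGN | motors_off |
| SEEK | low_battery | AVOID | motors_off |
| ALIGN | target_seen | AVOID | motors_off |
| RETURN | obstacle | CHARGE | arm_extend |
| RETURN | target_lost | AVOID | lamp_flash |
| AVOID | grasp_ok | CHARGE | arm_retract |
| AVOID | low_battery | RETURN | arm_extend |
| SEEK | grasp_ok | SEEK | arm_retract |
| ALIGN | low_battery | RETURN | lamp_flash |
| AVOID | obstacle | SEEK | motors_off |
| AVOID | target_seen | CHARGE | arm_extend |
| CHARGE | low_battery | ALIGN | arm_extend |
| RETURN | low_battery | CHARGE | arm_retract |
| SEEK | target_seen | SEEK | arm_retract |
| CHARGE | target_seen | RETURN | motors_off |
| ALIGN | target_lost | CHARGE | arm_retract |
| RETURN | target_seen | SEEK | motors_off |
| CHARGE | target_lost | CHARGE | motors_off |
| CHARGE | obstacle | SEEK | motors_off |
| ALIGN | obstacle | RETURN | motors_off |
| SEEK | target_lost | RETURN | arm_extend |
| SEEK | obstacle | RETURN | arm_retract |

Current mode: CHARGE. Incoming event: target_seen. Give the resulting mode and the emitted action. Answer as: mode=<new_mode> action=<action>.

mode=RETURN action=motors_off

current mode = CHARGE; filter table to that mode:
  (CHARGE, grasp_ok) → (CHARGE, arm_retract)
  (CHARGE, low_battery) → (ALIGN, arm_extend)
  (CHARGE, target_seen) → (RETURN, motors_off)  ← event matches
  (CHARGE, target_lost) → (CHARGE, motors_off)
  (CHARGE, obstacle) → (SEEK, motors_off)
event = target_seen selects (RETURN, motors_off)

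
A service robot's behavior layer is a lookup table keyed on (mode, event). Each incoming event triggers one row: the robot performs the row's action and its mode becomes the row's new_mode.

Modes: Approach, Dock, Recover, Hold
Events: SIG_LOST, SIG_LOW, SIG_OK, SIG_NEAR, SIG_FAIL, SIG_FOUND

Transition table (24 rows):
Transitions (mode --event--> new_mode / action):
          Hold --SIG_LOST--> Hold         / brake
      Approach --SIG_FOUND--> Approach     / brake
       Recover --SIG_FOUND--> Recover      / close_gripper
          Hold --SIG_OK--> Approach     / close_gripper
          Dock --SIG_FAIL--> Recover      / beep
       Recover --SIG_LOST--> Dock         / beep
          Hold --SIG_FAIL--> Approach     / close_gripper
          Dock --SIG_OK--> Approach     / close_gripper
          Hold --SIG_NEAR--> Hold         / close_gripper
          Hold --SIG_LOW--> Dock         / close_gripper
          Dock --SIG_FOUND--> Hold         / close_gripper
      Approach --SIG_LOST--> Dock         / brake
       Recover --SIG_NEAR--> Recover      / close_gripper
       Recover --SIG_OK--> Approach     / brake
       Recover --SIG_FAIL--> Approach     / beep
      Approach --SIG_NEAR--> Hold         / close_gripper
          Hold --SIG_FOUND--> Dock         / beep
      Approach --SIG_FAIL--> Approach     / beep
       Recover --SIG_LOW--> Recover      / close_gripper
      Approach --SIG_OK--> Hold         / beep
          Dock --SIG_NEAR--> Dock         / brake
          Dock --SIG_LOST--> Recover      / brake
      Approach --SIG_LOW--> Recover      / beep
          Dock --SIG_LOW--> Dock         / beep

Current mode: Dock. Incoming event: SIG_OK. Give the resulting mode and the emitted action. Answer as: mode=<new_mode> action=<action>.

mode=Approach action=close_gripper

current mode = Dock; filter table to that mode:
  (Dock, SIG_FAIL) → (Recover, beep)
  (Dock, SIG_OK) → (Approach, close_gripper)  ← event matches
  (Dock, SIG_FOUND) → (Hold, close_gripper)
  (Dock, SIG_NEAR) → (Dock, brake)
  (Dock, SIG_LOST) → (Recover, brake)
  (Dock, SIG_LOW) → (Dock, beep)
event = SIG_OK selects (Approach, close_gripper)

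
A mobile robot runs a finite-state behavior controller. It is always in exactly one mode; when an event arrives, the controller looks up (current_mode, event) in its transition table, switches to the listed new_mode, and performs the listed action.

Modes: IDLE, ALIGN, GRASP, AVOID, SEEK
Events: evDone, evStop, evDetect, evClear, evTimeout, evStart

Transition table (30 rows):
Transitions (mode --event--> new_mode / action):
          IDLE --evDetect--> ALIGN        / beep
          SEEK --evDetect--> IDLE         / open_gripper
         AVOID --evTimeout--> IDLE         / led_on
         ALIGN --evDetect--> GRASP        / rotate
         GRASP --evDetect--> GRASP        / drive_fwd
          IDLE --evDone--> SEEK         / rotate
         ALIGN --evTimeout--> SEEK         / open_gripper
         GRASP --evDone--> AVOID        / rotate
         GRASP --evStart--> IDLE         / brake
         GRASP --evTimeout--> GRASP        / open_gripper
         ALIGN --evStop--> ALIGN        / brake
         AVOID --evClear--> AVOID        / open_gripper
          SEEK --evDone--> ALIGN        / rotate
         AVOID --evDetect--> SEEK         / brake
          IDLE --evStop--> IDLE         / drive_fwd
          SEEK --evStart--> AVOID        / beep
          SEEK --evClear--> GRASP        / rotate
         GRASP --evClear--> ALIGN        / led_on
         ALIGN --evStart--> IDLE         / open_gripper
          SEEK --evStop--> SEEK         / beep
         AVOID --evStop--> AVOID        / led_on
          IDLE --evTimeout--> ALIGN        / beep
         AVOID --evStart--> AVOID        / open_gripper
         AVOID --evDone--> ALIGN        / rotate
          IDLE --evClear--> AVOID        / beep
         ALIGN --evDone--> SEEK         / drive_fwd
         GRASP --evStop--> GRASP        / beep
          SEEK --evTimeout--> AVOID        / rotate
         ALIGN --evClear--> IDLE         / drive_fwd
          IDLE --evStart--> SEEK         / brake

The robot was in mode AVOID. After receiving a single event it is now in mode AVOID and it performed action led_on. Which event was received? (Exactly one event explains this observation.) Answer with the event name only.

evStop

try evDone: (AVOID, evDone) → (ALIGN, rotate)
try evStop: (AVOID, evStop) → (AVOID, led_on)  ← matches
try evDetect: (AVOID, evDetect) → (SEEK, brake)
try evClear: (AVOID, evClear) → (AVOID, open_gripper)
try evTimeout: (AVOID, evTimeout) → (IDLE, led_on)
try evStart: (AVOID, evStart) → (AVOID, open_gripper)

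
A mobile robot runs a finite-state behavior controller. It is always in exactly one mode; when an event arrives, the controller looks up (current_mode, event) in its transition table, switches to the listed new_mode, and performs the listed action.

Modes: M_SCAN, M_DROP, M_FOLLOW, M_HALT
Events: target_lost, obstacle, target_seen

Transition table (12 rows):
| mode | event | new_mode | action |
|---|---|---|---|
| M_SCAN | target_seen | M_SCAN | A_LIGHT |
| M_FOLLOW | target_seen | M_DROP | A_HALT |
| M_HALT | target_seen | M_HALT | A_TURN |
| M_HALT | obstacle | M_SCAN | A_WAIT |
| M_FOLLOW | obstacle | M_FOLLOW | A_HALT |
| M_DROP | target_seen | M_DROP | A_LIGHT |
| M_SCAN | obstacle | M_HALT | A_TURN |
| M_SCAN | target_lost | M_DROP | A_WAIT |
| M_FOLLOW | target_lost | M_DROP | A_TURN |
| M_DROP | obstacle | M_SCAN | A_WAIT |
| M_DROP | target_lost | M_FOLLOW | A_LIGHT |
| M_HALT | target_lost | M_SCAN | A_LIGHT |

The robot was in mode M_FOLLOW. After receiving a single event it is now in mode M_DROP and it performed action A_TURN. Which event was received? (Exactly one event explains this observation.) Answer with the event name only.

try target_lost: (M_FOLLOW, target_lost) → (M_DROP, A_TURN)  ← matches
try obstacle: (M_FOLLOW, obstacle) → (M_FOLLOW, A_HALT)
try target_seen: (M_FOLLOW, target_seen) → (M_DROP, A_HALT)

target_lost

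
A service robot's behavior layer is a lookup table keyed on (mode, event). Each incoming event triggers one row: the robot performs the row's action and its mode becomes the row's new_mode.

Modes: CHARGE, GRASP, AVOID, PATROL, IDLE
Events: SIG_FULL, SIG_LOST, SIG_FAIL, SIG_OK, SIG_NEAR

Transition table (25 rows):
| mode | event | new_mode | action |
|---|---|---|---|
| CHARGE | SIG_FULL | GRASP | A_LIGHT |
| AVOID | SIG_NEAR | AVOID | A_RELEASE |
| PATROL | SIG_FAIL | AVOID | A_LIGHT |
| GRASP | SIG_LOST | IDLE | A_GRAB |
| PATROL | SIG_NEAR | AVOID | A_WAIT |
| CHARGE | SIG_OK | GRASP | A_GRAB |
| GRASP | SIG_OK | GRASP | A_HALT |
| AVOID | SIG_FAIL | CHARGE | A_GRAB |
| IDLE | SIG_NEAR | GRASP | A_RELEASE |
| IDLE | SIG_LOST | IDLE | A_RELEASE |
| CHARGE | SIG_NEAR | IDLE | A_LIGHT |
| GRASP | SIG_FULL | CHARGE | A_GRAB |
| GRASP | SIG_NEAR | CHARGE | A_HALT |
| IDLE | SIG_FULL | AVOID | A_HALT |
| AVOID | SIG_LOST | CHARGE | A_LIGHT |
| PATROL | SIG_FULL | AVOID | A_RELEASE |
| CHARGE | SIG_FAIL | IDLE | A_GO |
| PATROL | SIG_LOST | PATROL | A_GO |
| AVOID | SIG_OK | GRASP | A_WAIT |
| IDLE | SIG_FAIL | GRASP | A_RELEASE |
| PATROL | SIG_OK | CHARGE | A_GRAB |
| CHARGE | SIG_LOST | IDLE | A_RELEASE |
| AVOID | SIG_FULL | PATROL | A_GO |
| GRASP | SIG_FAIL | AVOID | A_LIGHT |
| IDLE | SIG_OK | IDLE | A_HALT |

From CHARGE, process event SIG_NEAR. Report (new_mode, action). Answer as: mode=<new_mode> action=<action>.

mode=IDLE action=A_LIGHT

current mode = CHARGE; filter table to that mode:
  (CHARGE, SIG_FULL) → (GRASP, A_LIGHT)
  (CHARGE, SIG_OK) → (GRASP, A_GRAB)
  (CHARGE, SIG_NEAR) → (IDLE, A_LIGHT)  ← event matches
  (CHARGE, SIG_FAIL) → (IDLE, A_GO)
  (CHARGE, SIG_LOST) → (IDLE, A_RELEASE)
event = SIG_NEAR selects (IDLE, A_LIGHT)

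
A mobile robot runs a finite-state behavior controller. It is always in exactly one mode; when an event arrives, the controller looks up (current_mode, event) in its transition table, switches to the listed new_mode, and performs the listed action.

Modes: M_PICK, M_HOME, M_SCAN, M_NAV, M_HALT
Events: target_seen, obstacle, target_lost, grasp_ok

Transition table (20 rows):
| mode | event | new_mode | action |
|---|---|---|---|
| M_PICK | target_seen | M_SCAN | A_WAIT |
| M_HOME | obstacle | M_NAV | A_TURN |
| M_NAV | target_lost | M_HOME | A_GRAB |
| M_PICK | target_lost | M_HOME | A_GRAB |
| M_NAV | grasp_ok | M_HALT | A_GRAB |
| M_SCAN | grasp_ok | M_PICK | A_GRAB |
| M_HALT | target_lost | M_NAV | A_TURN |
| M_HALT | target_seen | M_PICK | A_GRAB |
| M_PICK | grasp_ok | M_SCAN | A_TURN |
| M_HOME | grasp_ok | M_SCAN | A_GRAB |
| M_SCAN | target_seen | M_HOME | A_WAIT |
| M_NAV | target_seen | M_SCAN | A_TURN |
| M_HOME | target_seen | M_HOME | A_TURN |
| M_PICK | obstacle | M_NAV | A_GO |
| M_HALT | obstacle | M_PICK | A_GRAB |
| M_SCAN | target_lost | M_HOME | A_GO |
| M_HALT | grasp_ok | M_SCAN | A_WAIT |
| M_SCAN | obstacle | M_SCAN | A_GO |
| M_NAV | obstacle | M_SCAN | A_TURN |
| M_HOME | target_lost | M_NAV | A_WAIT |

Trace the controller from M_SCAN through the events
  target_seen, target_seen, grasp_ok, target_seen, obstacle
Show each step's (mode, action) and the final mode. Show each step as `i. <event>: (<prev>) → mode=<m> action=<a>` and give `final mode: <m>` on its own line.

final mode: M_NAV

1. target_seen: (M_SCAN) → mode=M_HOME action=A_WAIT
2. target_seen: (M_HOME) → mode=M_HOME action=A_TURN
3. grasp_ok: (M_HOME) → mode=M_SCAN action=A_GRAB
4. target_seen: (M_SCAN) → mode=M_HOME action=A_WAIT
5. obstacle: (M_HOME) → mode=M_NAV action=A_TURN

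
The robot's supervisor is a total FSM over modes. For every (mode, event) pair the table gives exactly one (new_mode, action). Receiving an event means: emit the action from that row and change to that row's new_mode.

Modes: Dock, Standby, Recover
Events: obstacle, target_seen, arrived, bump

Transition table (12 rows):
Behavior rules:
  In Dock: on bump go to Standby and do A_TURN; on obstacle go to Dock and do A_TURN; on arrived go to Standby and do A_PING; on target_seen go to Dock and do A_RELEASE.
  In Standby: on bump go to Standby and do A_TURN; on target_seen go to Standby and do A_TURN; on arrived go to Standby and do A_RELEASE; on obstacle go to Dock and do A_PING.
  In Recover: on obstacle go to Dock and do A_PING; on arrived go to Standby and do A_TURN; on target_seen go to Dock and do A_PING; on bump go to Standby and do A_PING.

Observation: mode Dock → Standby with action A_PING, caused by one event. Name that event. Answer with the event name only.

arrived

try obstacle: (Dock, obstacle) → (Dock, A_TURN)
try target_seen: (Dock, target_seen) → (Dock, A_RELEASE)
try arrived: (Dock, arrived) → (Standby, A_PING)  ← matches
try bump: (Dock, bump) → (Standby, A_TURN)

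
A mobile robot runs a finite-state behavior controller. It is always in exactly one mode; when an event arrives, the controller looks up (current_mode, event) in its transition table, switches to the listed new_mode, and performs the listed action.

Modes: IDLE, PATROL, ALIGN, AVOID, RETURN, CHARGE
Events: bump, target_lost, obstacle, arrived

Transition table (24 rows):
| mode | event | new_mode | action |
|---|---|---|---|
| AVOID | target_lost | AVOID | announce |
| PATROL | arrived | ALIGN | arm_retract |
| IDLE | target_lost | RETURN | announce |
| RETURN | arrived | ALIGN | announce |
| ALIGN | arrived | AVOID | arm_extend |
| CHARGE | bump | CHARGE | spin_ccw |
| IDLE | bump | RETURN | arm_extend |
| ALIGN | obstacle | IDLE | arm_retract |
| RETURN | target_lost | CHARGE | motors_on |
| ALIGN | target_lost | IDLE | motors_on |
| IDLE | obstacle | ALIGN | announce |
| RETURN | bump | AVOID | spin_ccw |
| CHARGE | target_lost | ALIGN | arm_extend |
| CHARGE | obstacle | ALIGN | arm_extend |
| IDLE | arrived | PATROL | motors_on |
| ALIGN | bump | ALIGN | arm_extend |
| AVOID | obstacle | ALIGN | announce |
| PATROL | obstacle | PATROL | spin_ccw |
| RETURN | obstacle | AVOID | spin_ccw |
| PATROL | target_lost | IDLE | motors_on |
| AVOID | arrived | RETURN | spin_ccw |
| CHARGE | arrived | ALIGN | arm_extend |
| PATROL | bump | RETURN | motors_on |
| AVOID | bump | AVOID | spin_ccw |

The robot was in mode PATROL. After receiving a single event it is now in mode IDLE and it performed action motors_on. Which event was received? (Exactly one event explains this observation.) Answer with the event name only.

target_lost

try bump: (PATROL, bump) → (RETURN, motors_on)
try target_lost: (PATROL, target_lost) → (IDLE, motors_on)  ← matches
try obstacle: (PATROL, obstacle) → (PATROL, spin_ccw)
try arrived: (PATROL, arrived) → (ALIGN, arm_retract)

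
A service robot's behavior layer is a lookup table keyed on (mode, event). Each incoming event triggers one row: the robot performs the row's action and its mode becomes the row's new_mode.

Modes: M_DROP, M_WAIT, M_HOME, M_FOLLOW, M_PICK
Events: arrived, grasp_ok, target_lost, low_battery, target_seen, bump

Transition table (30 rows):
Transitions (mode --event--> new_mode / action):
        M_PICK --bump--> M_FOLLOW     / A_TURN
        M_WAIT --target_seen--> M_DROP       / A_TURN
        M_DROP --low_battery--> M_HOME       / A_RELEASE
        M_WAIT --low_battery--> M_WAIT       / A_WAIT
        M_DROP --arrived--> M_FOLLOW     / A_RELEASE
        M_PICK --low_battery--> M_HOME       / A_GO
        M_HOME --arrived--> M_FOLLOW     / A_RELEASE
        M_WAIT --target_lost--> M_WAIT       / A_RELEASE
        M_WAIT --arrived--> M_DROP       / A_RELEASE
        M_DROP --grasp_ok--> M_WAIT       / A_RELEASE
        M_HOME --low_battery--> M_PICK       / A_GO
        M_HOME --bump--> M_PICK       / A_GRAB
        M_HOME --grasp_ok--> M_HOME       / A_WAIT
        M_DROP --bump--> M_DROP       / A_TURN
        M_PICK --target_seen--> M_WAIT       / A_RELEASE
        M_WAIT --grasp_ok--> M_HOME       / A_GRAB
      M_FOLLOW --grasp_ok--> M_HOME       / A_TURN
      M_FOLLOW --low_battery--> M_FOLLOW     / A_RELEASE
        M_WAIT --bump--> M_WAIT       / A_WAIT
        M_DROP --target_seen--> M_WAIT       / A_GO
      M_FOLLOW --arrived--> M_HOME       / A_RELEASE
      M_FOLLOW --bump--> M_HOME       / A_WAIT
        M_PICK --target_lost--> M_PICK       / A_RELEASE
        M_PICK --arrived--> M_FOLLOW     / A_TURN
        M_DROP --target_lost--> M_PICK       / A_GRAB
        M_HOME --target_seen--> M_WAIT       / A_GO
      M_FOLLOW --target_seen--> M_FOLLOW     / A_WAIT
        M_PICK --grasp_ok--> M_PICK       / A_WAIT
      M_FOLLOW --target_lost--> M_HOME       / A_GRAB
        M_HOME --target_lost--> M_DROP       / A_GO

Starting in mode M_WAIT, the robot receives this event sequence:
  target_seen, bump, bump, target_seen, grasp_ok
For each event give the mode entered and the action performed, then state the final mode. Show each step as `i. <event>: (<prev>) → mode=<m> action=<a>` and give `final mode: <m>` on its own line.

final mode: M_HOME

1. target_seen: (M_WAIT) → mode=M_DROP action=A_TURN
2. bump: (M_DROP) → mode=M_DROP action=A_TURN
3. bump: (M_DROP) → mode=M_DROP action=A_TURN
4. target_seen: (M_DROP) → mode=M_WAIT action=A_GO
5. grasp_ok: (M_WAIT) → mode=M_HOME action=A_GRAB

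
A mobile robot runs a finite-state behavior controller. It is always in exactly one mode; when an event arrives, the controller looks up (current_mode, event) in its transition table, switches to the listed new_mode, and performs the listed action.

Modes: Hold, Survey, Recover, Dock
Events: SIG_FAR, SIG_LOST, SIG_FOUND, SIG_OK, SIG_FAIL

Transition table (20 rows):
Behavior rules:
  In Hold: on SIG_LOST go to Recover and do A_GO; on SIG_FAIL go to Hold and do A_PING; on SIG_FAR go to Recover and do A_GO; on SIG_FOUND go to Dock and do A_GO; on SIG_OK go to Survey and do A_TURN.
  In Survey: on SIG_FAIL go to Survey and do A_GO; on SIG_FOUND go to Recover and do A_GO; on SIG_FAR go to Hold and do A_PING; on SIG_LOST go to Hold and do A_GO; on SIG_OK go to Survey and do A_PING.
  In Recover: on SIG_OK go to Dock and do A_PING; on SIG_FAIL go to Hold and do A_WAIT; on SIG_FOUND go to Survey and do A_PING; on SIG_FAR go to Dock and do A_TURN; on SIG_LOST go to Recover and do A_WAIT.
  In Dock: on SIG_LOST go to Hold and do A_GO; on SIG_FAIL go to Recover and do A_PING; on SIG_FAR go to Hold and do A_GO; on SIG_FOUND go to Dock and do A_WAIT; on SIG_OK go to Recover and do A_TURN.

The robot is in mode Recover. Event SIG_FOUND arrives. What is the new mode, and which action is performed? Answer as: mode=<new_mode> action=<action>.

current mode = Recover; filter table to that mode:
  (Recover, SIG_OK) → (Dock, A_PING)
  (Recover, SIG_FAIL) → (Hold, A_WAIT)
  (Recover, SIG_FOUND) → (Survey, A_PING)  ← event matches
  (Recover, SIG_FAR) → (Dock, A_TURN)
  (Recover, SIG_LOST) → (Recover, A_WAIT)
event = SIG_FOUND selects (Survey, A_PING)

mode=Survey action=A_PING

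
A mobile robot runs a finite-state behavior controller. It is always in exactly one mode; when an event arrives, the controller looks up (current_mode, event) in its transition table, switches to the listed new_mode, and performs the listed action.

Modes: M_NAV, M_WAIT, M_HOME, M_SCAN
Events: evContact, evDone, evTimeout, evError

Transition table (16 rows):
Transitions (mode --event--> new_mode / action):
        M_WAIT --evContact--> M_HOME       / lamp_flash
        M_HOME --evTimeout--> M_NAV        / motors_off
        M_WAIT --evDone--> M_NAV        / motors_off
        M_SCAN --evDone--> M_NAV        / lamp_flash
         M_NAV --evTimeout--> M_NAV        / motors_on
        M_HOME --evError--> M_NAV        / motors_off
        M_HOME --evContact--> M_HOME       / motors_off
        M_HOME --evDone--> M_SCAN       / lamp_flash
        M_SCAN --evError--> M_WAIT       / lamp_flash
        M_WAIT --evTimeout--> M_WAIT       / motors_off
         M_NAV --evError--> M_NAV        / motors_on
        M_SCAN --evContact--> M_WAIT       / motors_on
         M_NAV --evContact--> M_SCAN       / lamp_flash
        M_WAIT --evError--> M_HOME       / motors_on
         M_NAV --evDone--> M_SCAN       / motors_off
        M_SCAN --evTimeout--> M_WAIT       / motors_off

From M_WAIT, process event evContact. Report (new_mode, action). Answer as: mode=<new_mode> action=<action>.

current mode = M_WAIT; filter table to that mode:
  (M_WAIT, evContact) → (M_HOME, lamp_flash)  ← event matches
  (M_WAIT, evDone) → (M_NAV, motors_off)
  (M_WAIT, evTimeout) → (M_WAIT, motors_off)
  (M_WAIT, evError) → (M_HOME, motors_on)
event = evContact selects (M_HOME, lamp_flash)

mode=M_HOME action=lamp_flash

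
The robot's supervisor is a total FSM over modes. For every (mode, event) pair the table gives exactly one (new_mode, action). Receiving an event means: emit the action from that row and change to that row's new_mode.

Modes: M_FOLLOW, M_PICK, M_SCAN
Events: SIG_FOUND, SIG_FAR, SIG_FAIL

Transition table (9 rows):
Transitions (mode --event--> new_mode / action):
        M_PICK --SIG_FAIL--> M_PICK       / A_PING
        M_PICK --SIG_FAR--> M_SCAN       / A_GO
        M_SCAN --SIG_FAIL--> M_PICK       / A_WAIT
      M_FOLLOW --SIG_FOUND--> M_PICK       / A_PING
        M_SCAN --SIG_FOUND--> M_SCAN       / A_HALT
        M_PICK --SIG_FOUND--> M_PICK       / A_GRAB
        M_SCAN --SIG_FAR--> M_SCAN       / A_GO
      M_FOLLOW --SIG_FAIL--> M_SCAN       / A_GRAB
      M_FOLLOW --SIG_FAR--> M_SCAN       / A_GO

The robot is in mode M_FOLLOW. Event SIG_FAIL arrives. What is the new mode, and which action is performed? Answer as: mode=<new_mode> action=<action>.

mode=M_SCAN action=A_GRAB

current mode = M_FOLLOW; filter table to that mode:
  (M_FOLLOW, SIG_FOUND) → (M_PICK, A_PING)
  (M_FOLLOW, SIG_FAIL) → (M_SCAN, A_GRAB)  ← event matches
  (M_FOLLOW, SIG_FAR) → (M_SCAN, A_GO)
event = SIG_FAIL selects (M_SCAN, A_GRAB)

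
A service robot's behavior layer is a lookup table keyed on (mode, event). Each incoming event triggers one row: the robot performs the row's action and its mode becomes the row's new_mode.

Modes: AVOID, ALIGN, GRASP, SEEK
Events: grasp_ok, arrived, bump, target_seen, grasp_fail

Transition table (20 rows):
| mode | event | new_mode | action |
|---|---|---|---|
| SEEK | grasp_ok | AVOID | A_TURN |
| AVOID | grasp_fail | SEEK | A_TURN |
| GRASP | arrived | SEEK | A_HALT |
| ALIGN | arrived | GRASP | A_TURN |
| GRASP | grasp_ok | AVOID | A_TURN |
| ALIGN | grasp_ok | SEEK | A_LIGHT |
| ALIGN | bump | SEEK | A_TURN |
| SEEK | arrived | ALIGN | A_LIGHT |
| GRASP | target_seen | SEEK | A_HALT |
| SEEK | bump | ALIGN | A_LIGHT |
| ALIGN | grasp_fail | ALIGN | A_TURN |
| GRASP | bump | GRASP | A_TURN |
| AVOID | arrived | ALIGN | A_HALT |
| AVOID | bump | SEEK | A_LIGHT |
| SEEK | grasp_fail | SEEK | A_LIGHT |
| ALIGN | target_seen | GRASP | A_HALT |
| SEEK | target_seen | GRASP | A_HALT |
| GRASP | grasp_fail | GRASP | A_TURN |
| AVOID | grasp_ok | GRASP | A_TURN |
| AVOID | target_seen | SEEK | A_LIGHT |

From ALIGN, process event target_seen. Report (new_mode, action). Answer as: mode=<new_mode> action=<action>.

current mode = ALIGN; filter table to that mode:
  (ALIGN, arrived) → (GRASP, A_TURN)
  (ALIGN, grasp_ok) → (SEEK, A_LIGHT)
  (ALIGN, bump) → (SEEK, A_TURN)
  (ALIGN, grasp_fail) → (ALIGN, A_TURN)
  (ALIGN, target_seen) → (GRASP, A_HALT)  ← event matches
event = target_seen selects (GRASP, A_HALT)

mode=GRASP action=A_HALT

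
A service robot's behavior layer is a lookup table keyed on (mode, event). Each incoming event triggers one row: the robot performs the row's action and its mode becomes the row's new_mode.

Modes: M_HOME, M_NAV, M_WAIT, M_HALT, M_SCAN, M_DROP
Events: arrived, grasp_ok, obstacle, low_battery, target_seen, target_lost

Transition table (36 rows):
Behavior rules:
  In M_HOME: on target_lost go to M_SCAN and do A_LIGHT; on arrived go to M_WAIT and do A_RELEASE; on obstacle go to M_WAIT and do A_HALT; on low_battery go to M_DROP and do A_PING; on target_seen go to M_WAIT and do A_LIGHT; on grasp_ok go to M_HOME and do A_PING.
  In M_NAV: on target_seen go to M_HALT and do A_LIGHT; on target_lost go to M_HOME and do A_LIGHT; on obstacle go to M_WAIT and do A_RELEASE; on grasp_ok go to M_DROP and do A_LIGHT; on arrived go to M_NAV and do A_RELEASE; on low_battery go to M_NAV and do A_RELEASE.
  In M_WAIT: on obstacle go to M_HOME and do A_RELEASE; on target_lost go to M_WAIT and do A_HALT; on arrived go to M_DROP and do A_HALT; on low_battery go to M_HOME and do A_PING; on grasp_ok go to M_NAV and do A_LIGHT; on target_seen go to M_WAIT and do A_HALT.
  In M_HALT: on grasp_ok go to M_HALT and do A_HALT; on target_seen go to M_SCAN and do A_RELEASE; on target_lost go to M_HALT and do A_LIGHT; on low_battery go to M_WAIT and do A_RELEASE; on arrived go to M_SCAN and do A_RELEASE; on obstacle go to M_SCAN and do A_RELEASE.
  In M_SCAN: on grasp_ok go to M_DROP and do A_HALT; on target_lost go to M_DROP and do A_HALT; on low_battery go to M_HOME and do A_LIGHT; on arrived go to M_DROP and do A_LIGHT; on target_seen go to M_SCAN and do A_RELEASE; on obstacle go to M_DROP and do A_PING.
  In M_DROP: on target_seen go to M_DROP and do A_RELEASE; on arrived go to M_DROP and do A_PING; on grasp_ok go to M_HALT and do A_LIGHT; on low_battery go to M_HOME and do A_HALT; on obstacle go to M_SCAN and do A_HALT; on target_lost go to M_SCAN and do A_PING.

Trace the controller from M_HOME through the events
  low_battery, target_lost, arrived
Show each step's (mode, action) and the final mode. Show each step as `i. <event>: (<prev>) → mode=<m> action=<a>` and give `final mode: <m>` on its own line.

1. low_battery: (M_HOME) → mode=M_DROP action=A_PING
2. target_lost: (M_DROP) → mode=M_SCAN action=A_PING
3. arrived: (M_SCAN) → mode=M_DROP action=A_LIGHT

final mode: M_DROP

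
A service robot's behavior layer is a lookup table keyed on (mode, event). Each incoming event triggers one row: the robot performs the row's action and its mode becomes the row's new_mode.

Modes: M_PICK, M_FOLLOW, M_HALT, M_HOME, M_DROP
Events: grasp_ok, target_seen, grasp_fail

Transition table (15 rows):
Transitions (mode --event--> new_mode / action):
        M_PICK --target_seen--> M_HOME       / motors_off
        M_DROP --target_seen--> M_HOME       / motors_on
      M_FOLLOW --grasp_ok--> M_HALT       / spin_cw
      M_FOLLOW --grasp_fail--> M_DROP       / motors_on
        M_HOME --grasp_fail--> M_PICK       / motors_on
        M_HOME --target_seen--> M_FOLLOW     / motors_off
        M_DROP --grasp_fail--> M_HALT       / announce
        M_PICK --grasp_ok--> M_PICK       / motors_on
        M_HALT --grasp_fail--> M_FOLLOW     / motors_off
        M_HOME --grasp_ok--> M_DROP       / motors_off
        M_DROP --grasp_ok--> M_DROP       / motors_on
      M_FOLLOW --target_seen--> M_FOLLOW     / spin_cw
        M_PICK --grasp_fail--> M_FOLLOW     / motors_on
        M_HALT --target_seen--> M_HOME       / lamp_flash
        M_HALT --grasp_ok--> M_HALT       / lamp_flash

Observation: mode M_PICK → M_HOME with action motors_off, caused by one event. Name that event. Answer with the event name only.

target_seen

try grasp_ok: (M_PICK, grasp_ok) → (M_PICK, motors_on)
try target_seen: (M_PICK, target_seen) → (M_HOME, motors_off)  ← matches
try grasp_fail: (M_PICK, grasp_fail) → (M_FOLLOW, motors_on)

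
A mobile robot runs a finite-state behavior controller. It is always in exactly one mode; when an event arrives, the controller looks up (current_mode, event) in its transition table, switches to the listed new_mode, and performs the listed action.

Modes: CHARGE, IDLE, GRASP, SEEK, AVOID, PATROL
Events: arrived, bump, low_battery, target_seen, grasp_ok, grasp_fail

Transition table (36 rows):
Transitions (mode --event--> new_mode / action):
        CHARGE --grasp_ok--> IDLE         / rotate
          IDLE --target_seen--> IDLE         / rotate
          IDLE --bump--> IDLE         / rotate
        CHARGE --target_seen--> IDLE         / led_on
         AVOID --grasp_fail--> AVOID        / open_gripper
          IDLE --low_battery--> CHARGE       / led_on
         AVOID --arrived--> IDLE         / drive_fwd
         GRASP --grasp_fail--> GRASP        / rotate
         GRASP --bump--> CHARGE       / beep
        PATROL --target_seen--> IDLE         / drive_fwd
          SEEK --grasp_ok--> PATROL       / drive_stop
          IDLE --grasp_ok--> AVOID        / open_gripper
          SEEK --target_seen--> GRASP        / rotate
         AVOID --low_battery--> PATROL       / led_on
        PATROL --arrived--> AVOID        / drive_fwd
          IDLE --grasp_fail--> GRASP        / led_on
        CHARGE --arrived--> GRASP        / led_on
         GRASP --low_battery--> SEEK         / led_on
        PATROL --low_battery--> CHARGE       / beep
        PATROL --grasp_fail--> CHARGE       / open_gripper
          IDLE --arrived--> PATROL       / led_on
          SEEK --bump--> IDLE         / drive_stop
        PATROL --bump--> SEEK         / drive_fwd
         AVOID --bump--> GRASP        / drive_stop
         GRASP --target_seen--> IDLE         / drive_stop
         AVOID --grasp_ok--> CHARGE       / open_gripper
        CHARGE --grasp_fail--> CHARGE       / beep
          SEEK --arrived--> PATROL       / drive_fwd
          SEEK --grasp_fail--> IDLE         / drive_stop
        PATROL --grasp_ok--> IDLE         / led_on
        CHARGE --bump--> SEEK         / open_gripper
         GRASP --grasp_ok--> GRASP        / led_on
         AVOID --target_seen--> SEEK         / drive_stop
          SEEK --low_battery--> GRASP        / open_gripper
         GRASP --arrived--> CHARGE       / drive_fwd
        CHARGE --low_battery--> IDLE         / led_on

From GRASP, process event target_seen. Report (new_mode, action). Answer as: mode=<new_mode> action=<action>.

mode=IDLE action=drive_stop

current mode = GRASP; filter table to that mode:
  (GRASP, grasp_fail) → (GRASP, rotate)
  (GRASP, bump) → (CHARGE, beep)
  (GRASP, low_battery) → (SEEK, led_on)
  (GRASP, target_seen) → (IDLE, drive_stop)  ← event matches
  (GRASP, grasp_ok) → (GRASP, led_on)
  (GRASP, arrived) → (CHARGE, drive_fwd)
event = target_seen selects (IDLE, drive_stop)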